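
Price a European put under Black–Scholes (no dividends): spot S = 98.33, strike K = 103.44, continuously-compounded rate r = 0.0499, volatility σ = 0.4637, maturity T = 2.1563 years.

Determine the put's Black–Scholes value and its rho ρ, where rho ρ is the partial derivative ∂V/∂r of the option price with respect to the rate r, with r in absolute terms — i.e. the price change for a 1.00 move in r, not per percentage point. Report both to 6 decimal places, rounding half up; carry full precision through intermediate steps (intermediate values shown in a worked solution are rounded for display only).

price = 22.843063
ρ = -120.446415

σ√T = 0.4637·√2.1563 = 0.680913
d₁ = (ln(S/K) + (r+σ²/2)T) / (σ√T) = (ln(98.33/103.44) + (0.0499+0.4637²/2)·2.1563) / 0.680913 = (-0.050663 + 0.339421) / 0.680913 = 0.424075
d₂ = d₁ − σ√T = 0.424075 − 0.680913 = -0.256838
e^{−rT} = e^{−0.0499·2.1563} = 0.897987
N(−d₁) = 0.335756,  N(−d₂) = 0.601348
Put price V = K·e^{−rT}·N(−d₂) − S·N(−d₁) = 55.857912 − 33.014849 = 22.843063
ρ = −K·T·e^{−rT}·N(−d₂) = -120.446415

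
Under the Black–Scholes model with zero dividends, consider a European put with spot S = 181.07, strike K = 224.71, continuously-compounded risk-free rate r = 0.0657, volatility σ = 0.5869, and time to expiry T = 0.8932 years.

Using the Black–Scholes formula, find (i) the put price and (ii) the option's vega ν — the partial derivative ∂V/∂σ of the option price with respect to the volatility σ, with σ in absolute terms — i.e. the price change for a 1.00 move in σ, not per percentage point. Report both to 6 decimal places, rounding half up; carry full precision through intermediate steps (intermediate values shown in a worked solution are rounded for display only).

price = 60.010257
ν = 68.268869

σ√T = 0.5869·√0.8932 = 0.554675
d₁ = (ln(S/K) + (r+σ²/2)T) / (σ√T) = (ln(181.07/224.71) + (0.0657+0.5869²/2)·0.8932) / 0.554675 = (-0.215927 + 0.212515) / 0.554675 = -0.006151
d₂ = d₁ − σ√T = -0.006151 − 0.554675 = -0.560826
e^{−rT} = e^{−0.0657·0.8932} = 0.943005
N(−d₁) = 0.502454,  N(−d₂) = 0.712542
Put price V = K·e^{−rT}·N(−d₂) − S·N(−d₁) = 150.989561 − 90.979304 = 60.010257
φ(d₁) = (1/√(2π))·e^{−d₁²/2} = 0.398935
ν = S·φ(d₁)·√T = 68.268869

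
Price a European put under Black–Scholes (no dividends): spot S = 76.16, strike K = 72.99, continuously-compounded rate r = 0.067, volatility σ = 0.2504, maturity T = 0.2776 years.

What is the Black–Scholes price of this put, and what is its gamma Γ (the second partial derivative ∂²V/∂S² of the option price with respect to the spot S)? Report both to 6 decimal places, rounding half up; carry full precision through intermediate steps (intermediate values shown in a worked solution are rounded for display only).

σ√T = 0.2504·√0.2776 = 0.131930
d₁ = (ln(S/K) + (r+σ²/2)T) / (σ√T) = (ln(76.16/72.99) + (0.067+0.2504²/2)·0.2776) / 0.131930 = (0.042514 + 0.027302) / 0.131930 = 0.529189
d₂ = d₁ − σ√T = 0.529189 − 0.131930 = 0.397258
e^{−rT} = e^{−0.067·0.2776} = 0.981573
N(−d₁) = 0.298337,  N(−d₂) = 0.345588
Put price V = K·e^{−rT}·N(−d₂) − S·N(−d₁) = 24.759682 − 22.721370 = 2.038311
φ(d₁) = (1/√(2π))·e^{−d₁²/2} = 0.346817
Γ = φ(d₁) / (S·σ·√T) = 0.034517

price = 2.038311
Γ = 0.034517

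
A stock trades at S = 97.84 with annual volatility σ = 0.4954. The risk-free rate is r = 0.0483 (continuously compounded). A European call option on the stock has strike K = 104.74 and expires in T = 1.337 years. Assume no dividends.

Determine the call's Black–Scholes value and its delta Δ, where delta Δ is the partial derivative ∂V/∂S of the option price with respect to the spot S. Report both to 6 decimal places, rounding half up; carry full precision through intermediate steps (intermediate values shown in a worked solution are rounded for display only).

σ√T = 0.4954·√1.337 = 0.572825
d₁ = (ln(S/K) + (r+σ²/2)T) / (σ√T) = (ln(97.84/104.74) + (0.0483+0.4954²/2)·1.337) / 0.572825 = (-0.068148 + 0.228641) / 0.572825 = 0.280179
d₂ = d₁ − σ√T = 0.280179 − 0.572825 = -0.292645
e^{−rT} = e^{−0.0483·1.337} = 0.937464
N(d₁) = 0.610330,  N(d₂) = 0.384897
Call price V = S·N(d₁) − K·e^{−rT}·N(d₂) = 59.714686 − 37.792980 = 21.921705
Δ = N(d₁) = 0.610330

price = 21.921705
Δ = 0.610330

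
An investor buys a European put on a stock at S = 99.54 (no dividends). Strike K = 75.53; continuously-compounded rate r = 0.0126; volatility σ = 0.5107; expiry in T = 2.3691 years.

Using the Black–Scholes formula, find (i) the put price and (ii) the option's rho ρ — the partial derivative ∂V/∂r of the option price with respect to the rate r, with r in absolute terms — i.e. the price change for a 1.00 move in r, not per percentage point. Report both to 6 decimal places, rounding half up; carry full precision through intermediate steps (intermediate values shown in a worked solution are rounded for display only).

price = 15.162327
ρ = -87.108199

σ√T = 0.5107·√2.3691 = 0.786063
d₁ = (ln(S/K) + (r+σ²/2)T) / (σ√T) = (ln(99.54/75.53) + (0.0126+0.5107²/2)·2.3691) / 0.786063 = (0.276030 + 0.338798) / 0.786063 = 0.782161
d₂ = d₁ − σ√T = 0.782161 − 0.786063 = -0.003902
e^{−rT} = e^{−0.0126·2.3691} = 0.970590
N(−d₁) = 0.217060,  N(−d₂) = 0.501557
Put price V = K·e^{−rT}·N(−d₂) − S·N(−d₁) = 36.768477 − 21.606150 = 15.162327
ρ = −K·T·e^{−rT}·N(−d₂) = -87.108199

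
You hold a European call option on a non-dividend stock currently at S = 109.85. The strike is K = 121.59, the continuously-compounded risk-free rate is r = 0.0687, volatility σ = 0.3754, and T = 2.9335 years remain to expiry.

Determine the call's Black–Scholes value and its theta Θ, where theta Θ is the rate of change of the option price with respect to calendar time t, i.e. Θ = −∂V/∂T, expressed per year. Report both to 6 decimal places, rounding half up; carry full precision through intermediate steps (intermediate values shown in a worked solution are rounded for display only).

price = 31.915059
Θ = -7.250451

σ√T = 0.3754·√2.9335 = 0.642965
d₁ = (ln(S/K) + (r+σ²/2)T) / (σ√T) = (ln(109.85/121.59) + (0.0687+0.3754²/2)·2.9335) / 0.642965 = (-0.101539 + 0.408233) / 0.642965 = 0.477000
d₂ = d₁ − σ√T = 0.477000 − 0.642965 = -0.165965
e^{−rT} = e^{−0.0687·2.9335} = 0.817478
N(d₁) = 0.683319,  N(d₂) = 0.434092
Call price V = S·N(d₁) − K·e^{−rT}·N(d₂) = 75.062598 − 43.147539 = 31.915059
φ(d₁) = (1/√(2π))·e^{−d₁²/2} = 0.356043
Θ = −S·φ(d₁)·σ/(2√T) − r·K·e^{−rT}·N(d₂) = −4.286215 − 2.964236 = -7.250451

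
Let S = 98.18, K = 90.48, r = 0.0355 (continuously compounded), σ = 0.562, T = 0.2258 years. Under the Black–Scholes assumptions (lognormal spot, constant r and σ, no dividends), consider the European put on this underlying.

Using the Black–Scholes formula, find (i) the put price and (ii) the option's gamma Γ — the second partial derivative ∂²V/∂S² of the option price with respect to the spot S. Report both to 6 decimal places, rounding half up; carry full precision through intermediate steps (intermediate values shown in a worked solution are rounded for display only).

σ√T = 0.562·√0.2258 = 0.267054
d₁ = (ln(S/K) + (r+σ²/2)T) / (σ√T) = (ln(98.18/90.48) + (0.0355+0.562²/2)·0.2258) / 0.267054 = (0.081674 + 0.043675) / 0.267054 = 0.469376
d₂ = d₁ − σ√T = 0.469376 − 0.267054 = 0.202322
e^{−rT} = e^{−0.0355·0.2258} = 0.992016
N(−d₁) = 0.319401,  N(−d₂) = 0.419832
Put price V = K·e^{−rT}·N(−d₂) − S·N(−d₁) = 37.683165 − 31.358752 = 6.324413
φ(d₁) = (1/√(2π))·e^{−d₁²/2} = 0.357330
Γ = φ(d₁) / (S·σ·√T) = 0.013629

price = 6.324413
Γ = 0.013629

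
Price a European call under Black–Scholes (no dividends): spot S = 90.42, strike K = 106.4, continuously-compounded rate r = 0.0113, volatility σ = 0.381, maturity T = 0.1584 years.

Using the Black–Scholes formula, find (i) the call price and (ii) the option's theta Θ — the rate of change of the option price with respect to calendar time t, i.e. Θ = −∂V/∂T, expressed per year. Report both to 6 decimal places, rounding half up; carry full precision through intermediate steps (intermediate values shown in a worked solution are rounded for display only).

σ√T = 0.381·√0.1584 = 0.151636
d₁ = (ln(S/K) + (r+σ²/2)T) / (σ√T) = (ln(90.42/106.4) + (0.0113+0.381²/2)·0.1584) / 0.151636 = (-0.162740 + 0.013287) / 0.151636 = -0.985606
d₂ = d₁ − σ√T = -0.985606 − 0.151636 = -1.137242
e^{−rT} = e^{−0.0113·0.1584} = 0.998212
N(d₁) = 0.162163,  N(d₂) = 0.127719
Call price V = S·N(d₁) − K·e^{−rT}·N(d₂) = 14.662802 − 13.564953 = 1.097849
φ(d₁) = (1/√(2π))·e^{−d₁²/2} = 0.245453
Θ = −S·φ(d₁)·σ/(2√T) − r·K·e^{−rT}·N(d₂) = −10.623093 − 0.153284 = -10.776377

price = 1.097849
Θ = -10.776377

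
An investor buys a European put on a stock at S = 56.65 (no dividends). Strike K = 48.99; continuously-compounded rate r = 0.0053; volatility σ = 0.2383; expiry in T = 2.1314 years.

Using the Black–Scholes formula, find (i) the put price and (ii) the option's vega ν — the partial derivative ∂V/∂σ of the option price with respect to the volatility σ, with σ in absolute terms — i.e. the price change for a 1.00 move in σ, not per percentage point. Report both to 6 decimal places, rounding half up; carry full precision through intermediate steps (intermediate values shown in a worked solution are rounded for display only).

σ√T = 0.2383·√2.1314 = 0.347902
d₁ = (ln(S/K) + (r+σ²/2)T) / (σ√T) = (ln(56.65/48.99) + (0.0053+0.2383²/2)·2.1314) / 0.347902 = (0.145276 + 0.071814) / 0.347902 = 0.623998
d₂ = d₁ − σ√T = 0.623998 − 0.347902 = 0.276096
e^{−rT} = e^{−0.0053·2.1314} = 0.988767
N(−d₁) = 0.266314,  N(−d₂) = 0.391237
Put price V = K·e^{−rT}·N(−d₂) − S·N(−d₁) = 18.951403 − 15.086711 = 3.864692
φ(d₁) = (1/√(2π))·e^{−d₁²/2} = 0.328366
ν = S·φ(d₁)·√T = 27.157578

price = 3.864692
ν = 27.157578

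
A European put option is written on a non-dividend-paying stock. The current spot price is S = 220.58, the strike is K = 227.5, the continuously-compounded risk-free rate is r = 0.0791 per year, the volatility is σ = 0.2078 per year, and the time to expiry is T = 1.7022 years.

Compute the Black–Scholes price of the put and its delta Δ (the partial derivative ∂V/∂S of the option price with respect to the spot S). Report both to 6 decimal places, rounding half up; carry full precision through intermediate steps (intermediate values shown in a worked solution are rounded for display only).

σ√T = 0.2078·√1.7022 = 0.271113
d₁ = (ln(S/K) + (r+σ²/2)T) / (σ√T) = (ln(220.58/227.5) + (0.0791+0.2078²/2)·1.7022) / 0.271113 = (-0.030890 + 0.171395) / 0.271113 = 0.518254
d₂ = d₁ − σ√T = 0.518254 − 0.271113 = 0.247140
e^{−rT} = e^{−0.0791·1.7022} = 0.874027
N(−d₁) = 0.302141,  N(−d₂) = 0.402400
Put price V = K·e^{−rT}·N(−d₂) − S·N(−d₁) = 80.013644 − 66.646193 = 13.367451
Δ = −N(−d₁) = -0.302141

price = 13.367451
Δ = -0.302141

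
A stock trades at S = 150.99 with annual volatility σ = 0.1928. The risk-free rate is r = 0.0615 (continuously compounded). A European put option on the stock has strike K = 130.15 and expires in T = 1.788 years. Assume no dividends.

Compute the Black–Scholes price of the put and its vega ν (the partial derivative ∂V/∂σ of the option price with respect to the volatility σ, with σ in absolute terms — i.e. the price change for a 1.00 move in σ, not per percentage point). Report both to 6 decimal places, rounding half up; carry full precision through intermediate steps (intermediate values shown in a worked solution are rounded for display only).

σ√T = 0.1928·√1.788 = 0.257805
d₁ = (ln(S/K) + (r+σ²/2)T) / (σ√T) = (ln(150.99/130.15) + (0.0615+0.1928²/2)·1.788) / 0.257805 = (0.148526 + 0.143194) / 0.257805 = 1.131553
d₂ = d₁ − σ√T = 1.131553 − 0.257805 = 0.873748
e^{−rT} = e^{−0.0615·1.788} = 0.895868
N(−d₁) = 0.128911,  N(−d₂) = 0.191128
Put price V = K·e^{−rT}·N(−d₂) − S·N(−d₁) = 22.284965 − 19.464309 = 2.820656
φ(d₁) = (1/√(2π))·e^{−d₁²/2} = 0.210316
ν = S·φ(d₁)·√T = 42.462360

price = 2.820656
ν = 42.462360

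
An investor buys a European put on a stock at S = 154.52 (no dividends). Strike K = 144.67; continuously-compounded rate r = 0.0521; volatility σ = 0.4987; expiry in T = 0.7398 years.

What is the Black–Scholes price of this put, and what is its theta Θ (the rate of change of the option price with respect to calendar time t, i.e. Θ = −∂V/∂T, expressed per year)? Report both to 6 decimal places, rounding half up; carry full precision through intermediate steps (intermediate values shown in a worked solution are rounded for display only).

price = 18.002896
Θ = -12.549935

σ√T = 0.4987·√0.7398 = 0.428940
d₁ = (ln(S/K) + (r+σ²/2)T) / (σ√T) = (ln(154.52/144.67) + (0.0521+0.4987²/2)·0.7398) / 0.428940 = (0.065868 + 0.130538) / 0.428940 = 0.457888
d₂ = d₁ − σ√T = 0.457888 − 0.428940 = 0.028948
e^{−rT} = e^{−0.0521·0.7398} = 0.962190
N(−d₁) = 0.323516,  N(−d₂) = 0.488453
Put price V = K·e^{−rT}·N(−d₂) − S·N(−d₁) = 67.992643 − 49.989748 = 18.002896
φ(d₁) = (1/√(2π))·e^{−d₁²/2} = 0.359238
Θ = −S·φ(d₁)·σ/(2√T) + r·K·e^{−rT}·N(−d₂) = −16.092352 + 3.542417 = -12.549935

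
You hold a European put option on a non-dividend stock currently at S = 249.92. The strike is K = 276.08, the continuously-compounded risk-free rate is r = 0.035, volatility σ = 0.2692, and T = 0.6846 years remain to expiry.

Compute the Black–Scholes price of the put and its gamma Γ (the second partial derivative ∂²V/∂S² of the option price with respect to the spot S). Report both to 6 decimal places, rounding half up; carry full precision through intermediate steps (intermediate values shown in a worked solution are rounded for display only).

price = 34.151211
Γ = 0.006983

σ√T = 0.2692·√0.6846 = 0.222738
d₁ = (ln(S/K) + (r+σ²/2)T) / (σ√T) = (ln(249.92/276.08) + (0.035+0.2692²/2)·0.6846) / 0.222738 = (-0.099550 + 0.048767) / 0.222738 = -0.227994
d₂ = d₁ − σ√T = -0.227994 − 0.222738 = -0.450731
e^{−rT} = e^{−0.035·0.6846} = 0.976324
N(−d₁) = 0.590174,  N(−d₂) = 0.673908
Put price V = K·e^{−rT}·N(−d₂) − S·N(−d₁) = 181.647618 − 147.496407 = 34.151211
φ(d₁) = (1/√(2π))·e^{−d₁²/2} = 0.388707
Γ = φ(d₁) / (S·σ·√T) = 0.006983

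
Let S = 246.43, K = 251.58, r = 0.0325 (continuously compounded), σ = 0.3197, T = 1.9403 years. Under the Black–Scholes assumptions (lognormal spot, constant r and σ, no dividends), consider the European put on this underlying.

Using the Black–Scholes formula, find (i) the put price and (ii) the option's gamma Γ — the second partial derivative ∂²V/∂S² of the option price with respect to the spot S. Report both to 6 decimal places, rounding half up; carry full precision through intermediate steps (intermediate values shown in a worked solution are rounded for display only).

σ√T = 0.3197·√1.9403 = 0.445325
d₁ = (ln(S/K) + (r+σ²/2)T) / (σ√T) = (ln(246.43/251.58) + (0.0325+0.3197²/2)·1.9403) / 0.445325 = (-0.020683 + 0.162217) / 0.445325 = 0.317822
d₂ = d₁ − σ√T = 0.317822 − 0.445325 = -0.127503
e^{−rT} = e^{−0.0325·1.9403} = 0.938887
N(−d₁) = 0.375310,  N(−d₂) = 0.550729
Put price V = K·e^{−rT}·N(−d₂) − S·N(−d₁) = 130.085109 − 92.487682 = 37.597427
φ(d₁) = (1/√(2π))·e^{−d₁²/2} = 0.379294
Γ = φ(d₁) / (S·σ·√T) = 0.003456

price = 37.597427
Γ = 0.003456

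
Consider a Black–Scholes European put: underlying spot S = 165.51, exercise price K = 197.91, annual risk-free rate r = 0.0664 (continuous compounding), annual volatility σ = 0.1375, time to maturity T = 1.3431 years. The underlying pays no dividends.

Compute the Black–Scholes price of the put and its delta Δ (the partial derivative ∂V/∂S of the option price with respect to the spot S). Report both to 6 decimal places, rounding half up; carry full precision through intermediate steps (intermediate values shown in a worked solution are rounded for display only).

price = 20.450339
Δ = -0.685308

σ√T = 0.1375·√1.3431 = 0.159352
d₁ = (ln(S/K) + (r+σ²/2)T) / (σ√T) = (ln(165.51/197.91) + (0.0664+0.1375²/2)·1.3431) / 0.159352 = (-0.178781 + 0.101878) / 0.159352 = -0.482595
d₂ = d₁ − σ√T = -0.482595 − 0.159352 = -0.641947
e^{−rT} = e^{−0.0664·1.3431} = 0.914679
N(−d₁) = 0.685308,  N(−d₂) = 0.739546
Put price V = K·e^{−rT}·N(−d₂) − S·N(−d₁) = 133.875747 − 113.425408 = 20.450339
Δ = −N(−d₁) = -0.685308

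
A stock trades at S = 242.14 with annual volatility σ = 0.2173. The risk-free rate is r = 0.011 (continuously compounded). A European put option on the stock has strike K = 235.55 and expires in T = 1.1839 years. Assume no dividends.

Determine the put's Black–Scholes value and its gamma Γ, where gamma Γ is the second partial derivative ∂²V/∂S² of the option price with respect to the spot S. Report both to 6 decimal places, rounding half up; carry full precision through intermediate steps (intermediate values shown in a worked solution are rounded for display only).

σ√T = 0.2173·√1.1839 = 0.236438
d₁ = (ln(S/K) + (r+σ²/2)T) / (σ√T) = (ln(242.14/235.55) + (0.011+0.2173²/2)·1.1839) / 0.236438 = (0.027593 + 0.040974) / 0.236438 = 0.290001
d₂ = d₁ − σ√T = 0.290001 − 0.236438 = 0.053563
e^{−rT} = e^{−0.011·1.1839} = 0.987062
N(−d₁) = 0.385908,  N(−d₂) = 0.478642
Put price V = K·e^{−rT}·N(−d₂) − S·N(−d₁) = 111.285317 − 93.443709 = 17.841608
φ(d₁) = (1/√(2π))·e^{−d₁²/2} = 0.382514
Γ = φ(d₁) / (S·σ·√T) = 0.006681

price = 17.841608
Γ = 0.006681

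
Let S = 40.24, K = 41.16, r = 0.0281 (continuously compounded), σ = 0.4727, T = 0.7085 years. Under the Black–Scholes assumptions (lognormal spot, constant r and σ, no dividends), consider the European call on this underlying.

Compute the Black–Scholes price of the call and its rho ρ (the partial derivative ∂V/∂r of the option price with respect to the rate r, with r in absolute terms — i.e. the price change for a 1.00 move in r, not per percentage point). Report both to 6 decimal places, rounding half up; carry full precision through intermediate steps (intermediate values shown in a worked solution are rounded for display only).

price = 6.299891
ρ = 11.963820

σ√T = 0.4727·√0.7085 = 0.397883
d₁ = (ln(S/K) + (r+σ²/2)T) / (σ√T) = (ln(40.24/41.16) + (0.0281+0.4727²/2)·0.7085) / 0.397883 = (-0.022605 + 0.099064) / 0.397883 = 0.192164
d₂ = d₁ − σ√T = 0.192164 − 0.397883 = -0.205719
e^{−rT} = e^{−0.0281·0.7085} = 0.980288
N(d₁) = 0.576193,  N(d₂) = 0.418505
Call price V = S·N(d₁) − K·e^{−rT}·N(d₂) = 23.186017 − 16.886126 = 6.299891
ρ = K·T·e^{−rT}·N(d₂) = 11.963820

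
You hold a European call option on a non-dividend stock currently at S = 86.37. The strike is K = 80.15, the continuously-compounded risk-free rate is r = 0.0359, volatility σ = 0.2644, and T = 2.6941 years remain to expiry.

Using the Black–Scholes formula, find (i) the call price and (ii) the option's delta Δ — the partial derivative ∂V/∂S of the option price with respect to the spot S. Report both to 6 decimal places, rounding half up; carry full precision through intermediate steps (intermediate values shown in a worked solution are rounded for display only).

σ√T = 0.2644·√2.6941 = 0.433979
d₁ = (ln(S/K) + (r+σ²/2)T) / (σ√T) = (ln(86.37/80.15) + (0.0359+0.2644²/2)·2.6941) / 0.433979 = (0.074741 + 0.190887) / 0.433979 = 0.612075
d₂ = d₁ − σ√T = 0.612075 − 0.433979 = 0.178096
e^{−rT} = e^{−0.0359·2.6941} = 0.907812
N(d₁) = 0.729756,  N(d₂) = 0.570676
Call price V = S·N(d₁) − K·e^{−rT}·N(d₂) = 63.029018 − 41.523047 = 21.505970
Δ = N(d₁) = 0.729756

price = 21.505970
Δ = 0.729756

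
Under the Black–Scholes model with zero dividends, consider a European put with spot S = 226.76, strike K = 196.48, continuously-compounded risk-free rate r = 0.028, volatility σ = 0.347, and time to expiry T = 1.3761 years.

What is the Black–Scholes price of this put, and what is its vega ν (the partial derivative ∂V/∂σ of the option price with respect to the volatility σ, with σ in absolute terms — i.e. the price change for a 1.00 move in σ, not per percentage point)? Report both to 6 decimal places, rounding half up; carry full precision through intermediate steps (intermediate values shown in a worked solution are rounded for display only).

price = 17.913048
ν = 85.895689

σ√T = 0.347·√1.3761 = 0.407056
d₁ = (ln(S/K) + (r+σ²/2)T) / (σ√T) = (ln(226.76/196.48) + (0.028+0.347²/2)·1.3761) / 0.407056 = (0.143332 + 0.121378) / 0.407056 = 0.650303
d₂ = d₁ − σ√T = 0.650303 − 0.407056 = 0.243246
e^{−rT} = e^{−0.028·1.3761} = 0.962202
N(−d₁) = 0.257748,  N(−d₂) = 0.403907
Put price V = K·e^{−rT}·N(−d₂) − S·N(−d₁) = 76.360075 − 58.447026 = 17.913048
φ(d₁) = (1/√(2π))·e^{−d₁²/2} = 0.322909
ν = S·φ(d₁)·√T = 85.895689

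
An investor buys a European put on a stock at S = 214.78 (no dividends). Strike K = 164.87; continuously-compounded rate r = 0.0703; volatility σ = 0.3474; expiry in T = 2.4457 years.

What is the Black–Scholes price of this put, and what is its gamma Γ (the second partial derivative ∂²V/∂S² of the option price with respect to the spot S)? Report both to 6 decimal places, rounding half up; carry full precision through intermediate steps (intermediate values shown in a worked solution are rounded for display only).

price = 10.971551
Γ = 0.001919

σ√T = 0.3474·√2.4457 = 0.543290
d₁ = (ln(S/K) + (r+σ²/2)T) / (σ√T) = (ln(214.78/164.87) + (0.0703+0.3474²/2)·2.4457) / 0.543290 = (0.264457 + 0.319515) / 0.543290 = 1.074881
d₂ = d₁ − σ√T = 1.074881 − 0.543290 = 0.531591
e^{−rT} = e^{−0.0703·2.4457} = 0.842036
N(−d₁) = 0.141214,  N(−d₂) = 0.297505
Put price V = K·e^{−rT}·N(−d₂) − S·N(−d₁) = 41.301514 − 30.329962 = 10.971551
φ(d₁) = (1/√(2π))·e^{−d₁²/2} = 0.223885
Γ = φ(d₁) / (S·σ·√T) = 0.001919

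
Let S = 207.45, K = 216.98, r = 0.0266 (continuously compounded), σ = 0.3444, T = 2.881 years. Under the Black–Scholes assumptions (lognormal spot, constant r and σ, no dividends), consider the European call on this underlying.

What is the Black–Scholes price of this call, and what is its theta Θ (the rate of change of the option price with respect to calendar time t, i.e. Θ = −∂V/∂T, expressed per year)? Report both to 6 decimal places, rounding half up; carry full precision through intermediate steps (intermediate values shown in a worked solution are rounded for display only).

σ√T = 0.3444·√2.881 = 0.584568
d₁ = (ln(S/K) + (r+σ²/2)T) / (σ√T) = (ln(207.45/216.98) + (0.0266+0.3444²/2)·2.881) / 0.584568 = (-0.044915 + 0.247494) / 0.584568 = 0.346546
d₂ = d₁ − σ√T = 0.346546 − 0.584568 = -0.238022
e^{−rT} = e^{−0.0266·2.881} = 0.926228
N(d₁) = 0.635534,  N(d₂) = 0.405932
Call price V = S·N(d₁) − K·e^{−rT}·N(d₂) = 131.841465 − 81.581384 = 50.260081
φ(d₁) = (1/√(2π))·e^{−d₁²/2} = 0.375692
Θ = −S·φ(d₁)·σ/(2√T) − r·K·e^{−rT}·N(d₂) = −7.906913 − 2.170065 = -10.076978

price = 50.260081
Θ = -10.076978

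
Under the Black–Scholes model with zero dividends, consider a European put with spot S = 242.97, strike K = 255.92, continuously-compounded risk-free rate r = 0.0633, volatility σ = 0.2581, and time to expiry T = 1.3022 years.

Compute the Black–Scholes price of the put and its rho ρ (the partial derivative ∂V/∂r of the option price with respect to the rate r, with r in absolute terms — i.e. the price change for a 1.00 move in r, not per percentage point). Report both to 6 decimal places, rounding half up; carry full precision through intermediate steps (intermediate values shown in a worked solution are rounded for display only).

σ√T = 0.2581·√1.3022 = 0.294528
d₁ = (ln(S/K) + (r+σ²/2)T) / (σ√T) = (ln(242.97/255.92) + (0.0633+0.2581²/2)·1.3022) / 0.294528 = (-0.051927 + 0.125803) / 0.294528 = 0.250828
d₂ = d₁ − σ√T = 0.250828 − 0.294528 = -0.043701
e^{−rT} = e^{−0.0633·1.3022} = 0.920877
N(−d₁) = 0.400974,  N(−d₂) = 0.517428
Put price V = K·e^{−rT}·N(−d₂) − S·N(−d₁) = 121.942754 − 97.424589 = 24.518165
ρ = −K·T·e^{−rT}·N(−d₂) = -158.793855

price = 24.518165
ρ = -158.793855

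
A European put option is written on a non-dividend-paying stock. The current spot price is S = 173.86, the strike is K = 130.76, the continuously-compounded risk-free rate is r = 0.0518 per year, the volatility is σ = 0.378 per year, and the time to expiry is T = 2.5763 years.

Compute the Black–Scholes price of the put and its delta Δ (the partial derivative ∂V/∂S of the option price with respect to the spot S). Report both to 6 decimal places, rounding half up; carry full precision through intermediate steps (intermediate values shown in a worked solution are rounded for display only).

σ√T = 0.378·√2.5763 = 0.606722
d₁ = (ln(S/K) + (r+σ²/2)T) / (σ√T) = (ln(173.86/130.76) + (0.0518+0.378²/2)·2.5763) / 0.606722 = (0.284887 + 0.317508) / 0.606722 = 0.992868
d₂ = d₁ − σ√T = 0.992868 − 0.606722 = 0.386145
e^{−rT} = e^{−0.0518·2.5763} = 0.875069
N(−d₁) = 0.160387,  N(−d₂) = 0.349694
Put price V = K·e^{−rT}·N(−d₂) − S·N(−d₁) = 40.013455 − 27.884914 = 12.128541
Δ = −N(−d₁) = -0.160387

price = 12.128541
Δ = -0.160387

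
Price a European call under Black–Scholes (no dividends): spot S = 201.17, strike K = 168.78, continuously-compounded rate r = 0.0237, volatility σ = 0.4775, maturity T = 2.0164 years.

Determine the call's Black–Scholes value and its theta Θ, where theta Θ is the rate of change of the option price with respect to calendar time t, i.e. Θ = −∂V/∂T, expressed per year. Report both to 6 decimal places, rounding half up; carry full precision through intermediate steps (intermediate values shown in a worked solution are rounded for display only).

price = 70.654879
Θ = -12.684293

σ√T = 0.4775·√2.0164 = 0.678050
d₁ = (ln(S/K) + (r+σ²/2)T) / (σ√T) = (ln(201.17/168.78) + (0.0237+0.4775²/2)·2.0164) / 0.678050 = (0.175554 + 0.277665) / 0.678050 = 0.668415
d₂ = d₁ − σ√T = 0.668415 − 0.678050 = -0.009635
e^{−rT} = e^{−0.0237·2.0164} = 0.953335
N(d₁) = 0.748066,  N(d₂) = 0.496156
Call price V = S·N(d₁) − K·e^{−rT}·N(d₂) = 150.488366 − 79.833487 = 70.654879
φ(d₁) = (1/√(2π))·e^{−d₁²/2} = 0.319075
Θ = −S·φ(d₁)·σ/(2√T) − r·K·e^{−rT}·N(d₂) = −10.792239 − 1.892054 = -12.684293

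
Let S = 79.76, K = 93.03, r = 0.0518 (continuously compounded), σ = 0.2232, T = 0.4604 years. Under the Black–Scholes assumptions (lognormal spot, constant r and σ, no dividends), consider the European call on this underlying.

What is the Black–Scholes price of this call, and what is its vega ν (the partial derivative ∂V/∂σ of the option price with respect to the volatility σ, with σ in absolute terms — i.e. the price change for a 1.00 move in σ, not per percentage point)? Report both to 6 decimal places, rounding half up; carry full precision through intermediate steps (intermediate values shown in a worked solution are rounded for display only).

price = 1.393147
ν = 15.890332

σ√T = 0.2232·√0.4604 = 0.151447
d₁ = (ln(S/K) + (r+σ²/2)T) / (σ√T) = (ln(79.76/93.03) + (0.0518+0.2232²/2)·0.4604) / 0.151447 = (-0.153900 + 0.035317) / 0.151447 = -0.782998
d₂ = d₁ − σ√T = -0.782998 − 0.151447 = -0.934445
e^{−rT} = e^{−0.0518·0.4604} = 0.976433
N(d₁) = 0.216814,  N(d₂) = 0.175037
Call price V = S·N(d₁) − K·e^{−rT}·N(d₂) = 17.293096 − 15.899950 = 1.393147
φ(d₁) = (1/√(2π))·e^{−d₁²/2} = 0.293616
ν = S·φ(d₁)·√T = 15.890332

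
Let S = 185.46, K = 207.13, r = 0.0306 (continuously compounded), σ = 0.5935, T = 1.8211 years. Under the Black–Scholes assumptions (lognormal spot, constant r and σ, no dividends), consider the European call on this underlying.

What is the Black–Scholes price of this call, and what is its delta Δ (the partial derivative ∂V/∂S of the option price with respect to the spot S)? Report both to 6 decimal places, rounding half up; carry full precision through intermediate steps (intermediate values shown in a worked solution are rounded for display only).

σ√T = 0.5935·√1.8211 = 0.800917
d₁ = (ln(S/K) + (r+σ²/2)T) / (σ√T) = (ln(185.46/207.13) + (0.0306+0.5935²/2)·1.8211) / 0.800917 = (-0.110507 + 0.376460) / 0.800917 = 0.332060
d₂ = d₁ − σ√T = 0.332060 − 0.800917 = -0.468857
e^{−rT} = e^{−0.0306·1.8211} = 0.945799
N(d₁) = 0.630078,  N(d₂) = 0.319586
Call price V = S·N(d₁) − K·e^{−rT}·N(d₂) = 116.854260 − 62.607900 = 54.246360
Δ = N(d₁) = 0.630078

price = 54.246360
Δ = 0.630078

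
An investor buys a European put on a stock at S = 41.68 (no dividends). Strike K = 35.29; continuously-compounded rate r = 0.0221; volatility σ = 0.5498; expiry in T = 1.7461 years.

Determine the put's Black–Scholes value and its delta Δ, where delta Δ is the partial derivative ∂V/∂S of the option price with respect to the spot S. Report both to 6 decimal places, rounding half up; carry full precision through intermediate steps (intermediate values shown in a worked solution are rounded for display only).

σ√T = 0.5498·√1.7461 = 0.726506
d₁ = (ln(S/K) + (r+σ²/2)T) / (σ√T) = (ln(41.68/35.29) + (0.0221+0.5498²/2)·1.7461) / 0.726506 = (0.166422 + 0.302494) / 0.726506 = 0.645440
d₂ = d₁ − σ√T = 0.645440 − 0.726506 = -0.081066
e^{−rT} = e^{−0.0221·1.7461} = 0.962146
N(−d₁) = 0.259321,  N(−d₂) = 0.532305
Put price V = K·e^{−rT}·N(−d₂) − S·N(−d₁) = 18.073970 − 10.808501 = 7.265469
Δ = −N(−d₁) = -0.259321

price = 7.265469
Δ = -0.259321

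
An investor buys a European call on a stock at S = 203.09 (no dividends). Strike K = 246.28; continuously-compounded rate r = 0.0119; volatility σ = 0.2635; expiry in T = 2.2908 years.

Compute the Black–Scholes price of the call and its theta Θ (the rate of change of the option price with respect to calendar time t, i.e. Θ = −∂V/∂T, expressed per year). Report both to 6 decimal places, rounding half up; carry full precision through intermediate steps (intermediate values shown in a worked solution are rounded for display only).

σ√T = 0.2635·√2.2908 = 0.398817
d₁ = (ln(S/K) + (r+σ²/2)T) / (σ√T) = (ln(203.09/246.28) + (0.0119+0.2635²/2)·2.2908) / 0.398817 = (-0.192820 + 0.106788) / 0.398817 = -0.215717
d₂ = d₁ − σ√T = -0.215717 − 0.398817 = -0.614534
e^{−rT} = e^{−0.0119·2.2908} = 0.973108
N(d₁) = 0.414604,  N(d₂) = 0.269431
Call price V = S·N(d₁) − K·e^{−rT}·N(d₂) = 84.201975 − 64.571050 = 19.630925
φ(d₁) = (1/√(2π))·e^{−d₁²/2} = 0.389767
Θ = −S·φ(d₁)·σ/(2√T) − r·K·e^{−rT}·N(d₂) = −6.890504 − 0.768395 = -7.658899

price = 19.630925
Θ = -7.658899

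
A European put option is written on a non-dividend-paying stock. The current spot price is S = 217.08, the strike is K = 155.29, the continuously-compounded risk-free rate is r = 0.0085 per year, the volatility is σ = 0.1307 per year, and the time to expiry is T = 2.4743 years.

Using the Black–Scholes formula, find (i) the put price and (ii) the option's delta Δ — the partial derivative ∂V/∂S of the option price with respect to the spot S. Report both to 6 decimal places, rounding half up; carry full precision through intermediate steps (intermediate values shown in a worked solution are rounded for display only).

σ√T = 0.1307·√2.4743 = 0.205590
d₁ = (ln(S/K) + (r+σ²/2)T) / (σ√T) = (ln(217.08/155.29) + (0.0085+0.1307²/2)·2.4743) / 0.205590 = (0.334972 + 0.042165) / 0.205590 = 1.834413
d₂ = d₁ − σ√T = 1.834413 − 0.205590 = 1.628823
e^{−rT} = e^{−0.0085·2.4743} = 0.979188
N(−d₁) = 0.033296,  N(−d₂) = 0.051675
Put price V = K·e^{−rT}·N(−d₂) − S·N(−d₁) = 7.857640 − 7.227974 = 0.629666
Δ = −N(−d₁) = -0.033296

price = 0.629666
Δ = -0.033296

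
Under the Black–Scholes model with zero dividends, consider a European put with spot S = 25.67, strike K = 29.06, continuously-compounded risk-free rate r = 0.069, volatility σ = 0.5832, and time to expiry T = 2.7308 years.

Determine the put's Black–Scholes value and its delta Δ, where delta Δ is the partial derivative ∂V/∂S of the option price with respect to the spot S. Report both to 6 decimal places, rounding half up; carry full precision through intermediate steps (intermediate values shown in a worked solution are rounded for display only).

σ√T = 0.5832·√2.7308 = 0.963746
d₁ = (ln(S/K) + (r+σ²/2)T) / (σ√T) = (ln(25.67/29.06) + (0.069+0.5832²/2)·2.7308) / 0.963746 = (-0.124040 + 0.652828) / 0.963746 = 0.548680
d₂ = d₁ − σ√T = 0.548680 − 0.963746 = -0.415065
e^{−rT} = e^{−0.069·2.7308} = 0.828262
N(−d₁) = 0.291612,  N(−d₂) = 0.660953
Put price V = K·e^{−rT}·N(−d₂) − S·N(−d₁) = 15.908679 − 7.485690 = 8.422989
Δ = −N(−d₁) = -0.291612

price = 8.422989
Δ = -0.291612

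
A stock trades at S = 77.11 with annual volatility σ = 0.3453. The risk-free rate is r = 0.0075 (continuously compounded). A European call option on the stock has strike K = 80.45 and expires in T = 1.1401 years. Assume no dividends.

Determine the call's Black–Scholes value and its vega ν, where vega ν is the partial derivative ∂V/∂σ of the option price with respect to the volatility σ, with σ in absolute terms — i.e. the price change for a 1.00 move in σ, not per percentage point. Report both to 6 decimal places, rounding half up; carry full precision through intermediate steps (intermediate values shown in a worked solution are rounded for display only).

price = 10.192484
ν = 32.706419

σ√T = 0.3453·√1.1401 = 0.368696
d₁ = (ln(S/K) + (r+σ²/2)T) / (σ√T) = (ln(77.11/80.45) + (0.0075+0.3453²/2)·1.1401) / 0.368696 = (-0.042403 + 0.076519) / 0.368696 = 0.092532
d₂ = d₁ − σ√T = 0.092532 − 0.368696 = -0.276164
e^{−rT} = e^{−0.0075·1.1401} = 0.991486
N(d₁) = 0.536862,  N(d₂) = 0.391211
Call price V = S·N(d₁) − K·e^{−rT}·N(d₂) = 41.397449 − 31.204965 = 10.192484
φ(d₁) = (1/√(2π))·e^{−d₁²/2} = 0.397238
ν = S·φ(d₁)·√T = 32.706419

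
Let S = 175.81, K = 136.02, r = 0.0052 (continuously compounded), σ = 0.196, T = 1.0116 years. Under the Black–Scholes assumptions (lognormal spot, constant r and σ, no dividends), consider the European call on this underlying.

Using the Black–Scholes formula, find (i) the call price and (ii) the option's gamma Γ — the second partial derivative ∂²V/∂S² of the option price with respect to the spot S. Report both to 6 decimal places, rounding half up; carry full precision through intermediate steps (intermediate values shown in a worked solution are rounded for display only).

σ√T = 0.196·√1.0116 = 0.197134
d₁ = (ln(S/K) + (r+σ²/2)T) / (σ√T) = (ln(175.81/136.02) + (0.0052+0.196²/2)·1.0116) / 0.197134 = (0.256602 + 0.024691) / 0.197134 = 1.426916
d₂ = d₁ − σ√T = 1.426916 − 0.197134 = 1.229783
e^{−rT} = e^{−0.0052·1.0116} = 0.994753
N(d₁) = 0.923198,  N(d₂) = 0.890611
Call price V = S·N(d₁) − K·e^{−rT}·N(d₂) = 162.307442 − 120.505314 = 41.802128
φ(d₁) = (1/√(2π))·e^{−d₁²/2} = 0.144138
Γ = φ(d₁) / (S·σ·√T) = 0.004159

price = 41.802128
Γ = 0.004159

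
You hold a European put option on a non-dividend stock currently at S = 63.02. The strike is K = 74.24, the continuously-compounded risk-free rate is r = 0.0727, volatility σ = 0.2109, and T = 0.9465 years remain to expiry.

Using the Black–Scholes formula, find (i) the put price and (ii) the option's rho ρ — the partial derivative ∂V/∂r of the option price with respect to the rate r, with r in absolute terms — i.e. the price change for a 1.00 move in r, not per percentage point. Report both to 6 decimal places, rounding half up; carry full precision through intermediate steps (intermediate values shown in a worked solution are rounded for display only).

price = 9.115138
ρ = -46.850517

σ√T = 0.2109·√0.9465 = 0.205181
d₁ = (ln(S/K) + (r+σ²/2)T) / (σ√T) = (ln(63.02/74.24) + (0.0727+0.2109²/2)·0.9465) / 0.205181 = (-0.163851 + 0.089860) / 0.205181 = -0.360613
d₂ = d₁ − σ√T = -0.360613 − 0.205181 = -0.565793
e^{−rT} = e^{−0.0727·0.9465} = 0.933504
N(−d₁) = 0.640805,  N(−d₂) = 0.714233
Put price V = K·e^{−rT}·N(−d₂) − S·N(−d₁) = 49.498698 − 40.383560 = 9.115138
ρ = −K·T·e^{−rT}·N(−d₂) = -46.850517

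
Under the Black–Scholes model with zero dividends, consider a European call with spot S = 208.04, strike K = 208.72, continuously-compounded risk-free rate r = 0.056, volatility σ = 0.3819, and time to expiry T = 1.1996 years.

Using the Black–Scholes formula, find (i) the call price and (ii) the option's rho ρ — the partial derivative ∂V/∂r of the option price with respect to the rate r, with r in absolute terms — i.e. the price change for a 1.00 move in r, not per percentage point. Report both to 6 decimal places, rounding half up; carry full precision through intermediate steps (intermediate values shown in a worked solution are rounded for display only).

price = 40.220957
ρ = 111.797491

σ√T = 0.3819·√1.1996 = 0.418281
d₁ = (ln(S/K) + (r+σ²/2)T) / (σ√T) = (ln(208.04/208.72) + (0.056+0.3819²/2)·1.1996) / 0.418281 = (-0.003263 + 0.154657) / 0.418281 = 0.361943
d₂ = d₁ − σ√T = 0.361943 − 0.418281 = -0.056338
e^{−rT} = e^{−0.056·1.1996} = 0.935029
N(d₁) = 0.641303,  N(d₂) = 0.477536
Call price V = S·N(d₁) − K·e^{−rT}·N(d₂) = 133.416598 − 93.195641 = 40.220957
ρ = K·T·e^{−rT}·N(d₂) = 111.797491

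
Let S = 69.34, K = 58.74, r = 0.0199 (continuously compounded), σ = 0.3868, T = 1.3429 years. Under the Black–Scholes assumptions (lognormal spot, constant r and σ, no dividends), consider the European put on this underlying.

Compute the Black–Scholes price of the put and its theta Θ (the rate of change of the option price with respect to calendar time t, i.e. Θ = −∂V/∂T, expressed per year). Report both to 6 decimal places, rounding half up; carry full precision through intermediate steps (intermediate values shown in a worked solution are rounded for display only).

σ√T = 0.3868·√1.3429 = 0.448238
d₁ = (ln(S/K) + (r+σ²/2)T) / (σ√T) = (ln(69.34/58.74) + (0.0199+0.3868²/2)·1.3429) / 0.448238 = (0.165901 + 0.127182) / 0.448238 = 0.653857
d₂ = d₁ − σ√T = 0.653857 − 0.448238 = 0.205619
e^{−rT} = e^{−0.0199·1.3429} = 0.973630
N(−d₁) = 0.256602,  N(−d₂) = 0.418544
Put price V = K·e^{−rT}·N(−d₂) − S·N(−d₁) = 23.936978 − 17.792786 = 6.144192
φ(d₁) = (1/√(2π))·e^{−d₁²/2} = 0.322161
Θ = −S·φ(d₁)·σ/(2√T) + r·K·e^{−rT}·N(−d₂) = −3.728137 + 0.476346 = -3.251791

price = 6.144192
Θ = -3.251791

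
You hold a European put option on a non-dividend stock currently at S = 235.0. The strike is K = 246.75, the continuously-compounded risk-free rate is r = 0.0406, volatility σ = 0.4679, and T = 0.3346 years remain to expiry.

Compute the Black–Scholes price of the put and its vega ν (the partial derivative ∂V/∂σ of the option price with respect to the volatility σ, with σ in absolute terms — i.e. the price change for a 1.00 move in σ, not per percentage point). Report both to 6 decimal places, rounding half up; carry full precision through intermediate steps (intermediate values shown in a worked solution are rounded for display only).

price = 30.176778
ν = 54.229413

σ√T = 0.4679·√0.3346 = 0.270655
d₁ = (ln(S/K) + (r+σ²/2)T) / (σ√T) = (ln(235.0/246.75) + (0.0406+0.4679²/2)·0.3346) / 0.270655 = (-0.048790 + 0.050212) / 0.270655 = 0.005253
d₂ = d₁ − σ√T = 0.005253 − 0.270655 = -0.265402
e^{−rT} = e^{−0.0406·0.3346} = 0.986507
N(−d₁) = 0.497905,  N(−d₂) = 0.604650
Put price V = K·e^{−rT}·N(−d₂) − S·N(−d₁) = 147.184338 − 117.007560 = 30.176778
φ(d₁) = (1/√(2π))·e^{−d₁²/2} = 0.398937
ν = S·φ(d₁)·√T = 54.229413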